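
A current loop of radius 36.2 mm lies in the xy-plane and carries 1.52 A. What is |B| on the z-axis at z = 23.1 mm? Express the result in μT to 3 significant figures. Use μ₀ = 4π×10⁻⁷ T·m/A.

B ≈ 15.8 μT

On the axis of a circular loop, B = μ₀IR² / [2(R²+z²)^(3/2)].
R² + z² = (0.0362)² + (0.0231)² = 0.001844 m², and (R²+z²)^(3/2) = 7.92×10⁻⁵ m³.
B = (4π×10⁻⁷ × 1.52 × 0.00131) / (2 × 7.92×10⁻⁵) = 1.58×10⁻⁵ T.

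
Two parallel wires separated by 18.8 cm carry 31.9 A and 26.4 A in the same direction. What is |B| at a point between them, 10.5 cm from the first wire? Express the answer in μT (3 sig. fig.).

B ≈ 2.85 μT

Each long wire gives B = μ₀I/(2πd). Distances are d₁ = 0.105 m and d₂ = 0.083 m.
B₁ = 6.08×10⁻⁵ T, B₂ = 6.36×10⁻⁵ T.
Between parallel currents the two contributions point in opposite directions, so they subtract. B = |B₁ − B₂| = |6.08×10⁻⁵ − 6.36×10⁻⁵| = 2.85×10⁻⁶ T.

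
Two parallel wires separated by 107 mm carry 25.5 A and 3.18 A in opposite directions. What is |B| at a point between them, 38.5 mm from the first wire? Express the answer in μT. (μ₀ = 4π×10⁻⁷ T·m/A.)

B ≈ 142 μT

Each long wire gives B = μ₀I/(2πd). Distances are d₁ = 0.0385 m and d₂ = 0.0685 m.
B₁ = 1.32×10⁻⁴ T, B₂ = 9.28×10⁻⁶ T.
Between antiparallel currents both contributions point the same way, so they add. B = B₁ + B₂ = 1.32×10⁻⁴ + 9.28×10⁻⁶ = 1.42×10⁻⁴ T.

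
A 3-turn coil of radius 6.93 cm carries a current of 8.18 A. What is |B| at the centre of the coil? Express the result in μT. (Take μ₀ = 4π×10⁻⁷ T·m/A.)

B ≈ 222 μT

For an N-turn flat coil, B = Nμ₀I/(2R) with R = 0.0693 m.
B = 3 × 7.42×10⁻⁵ T = 2.22×10⁻⁴ T.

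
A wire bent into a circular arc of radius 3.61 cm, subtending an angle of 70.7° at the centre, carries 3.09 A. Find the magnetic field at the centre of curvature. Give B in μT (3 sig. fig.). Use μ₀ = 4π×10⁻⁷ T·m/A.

B ≈ 10.6 μT

The Biot–Savart field of a circular arc at its centre is B = μ₀Iφ/(4πR), with φ = 1.234 rad.
B = (4π×10⁻⁷ × 3.09 × 1.234) / (4π × 0.0361) = 1.06×10⁻⁵ T.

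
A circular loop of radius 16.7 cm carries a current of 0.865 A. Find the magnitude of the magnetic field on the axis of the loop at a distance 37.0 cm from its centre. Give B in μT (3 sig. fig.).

B ≈ 0.227 μT

On the axis of a circular loop, B = μ₀IR² / [2(R²+z²)^(3/2)].
R² + z² = (0.167)² + (0.37)² = 0.1648 m², and (R²+z²)^(3/2) = 6.69×10⁻² m³.
B = (4π×10⁻⁷ × 0.865 × 0.02789) / (2 × 6.69×10⁻²) = 2.27×10⁻⁷ T.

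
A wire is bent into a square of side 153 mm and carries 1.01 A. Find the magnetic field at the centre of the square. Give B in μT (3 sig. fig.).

B ≈ 7.47 μT

Each side is a finite straight segment at perpendicular distance d = a/(2 tan(π/4)) = 0.0765 m from the centre, with end-angles ±π/4.
One side contributes B₁ = (μ₀I/4πd)·2 sin(π/4) = 1.87×10⁻⁶ T.
All 4 sides add in the same direction: B = 4 × 1.87×10⁻⁶ = 7.47×10⁻⁶ T.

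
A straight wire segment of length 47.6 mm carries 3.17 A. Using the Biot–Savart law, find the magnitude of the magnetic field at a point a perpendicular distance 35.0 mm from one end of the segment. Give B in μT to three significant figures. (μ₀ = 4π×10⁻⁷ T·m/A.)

For a finite straight segment, B = (μ₀I/4πd)(sinθ₁ + sinθ₂), where θ₁, θ₂ are the angles from the perpendicular to each end.
The perpendicular foot is at one end, so the two end-offsets along the wire are 0 and L = 0.0476 m.
sinθ₁ = 0/√(0²+0.035²) = 0.0000; sinθ₂ = 0.0476/√(0.0476²+0.035²) = 0.8057.
B = (4π×10⁻⁷ × 3.17) / (4π × 0.035) × (0.0000 + 0.8057) = 7.30×10⁻⁶ T.

B ≈ 7.30 μT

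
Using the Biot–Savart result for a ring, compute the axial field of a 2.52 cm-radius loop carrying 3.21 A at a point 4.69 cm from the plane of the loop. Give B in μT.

On the axis of a circular loop, B = μ₀IR² / [2(R²+z²)^(3/2)].
R² + z² = (0.0252)² + (0.0469)² = 0.002835 m², and (R²+z²)^(3/2) = 1.51×10⁻⁴ m³.
B = (4π×10⁻⁷ × 3.21 × 0.000635) / (2 × 1.51×10⁻⁴) = 8.49×10⁻⁶ T.

B ≈ 8.49 μT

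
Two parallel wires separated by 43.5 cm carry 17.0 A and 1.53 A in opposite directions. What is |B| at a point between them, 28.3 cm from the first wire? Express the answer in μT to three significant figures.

B ≈ 14.0 μT

Each long wire gives B = μ₀I/(2πd). Distances are d₁ = 0.283 m and d₂ = 0.152 m.
B₁ = 1.20×10⁻⁵ T, B₂ = 2.01×10⁻⁶ T.
Between antiparallel currents both contributions point the same way, so they add. B = B₁ + B₂ = 1.20×10⁻⁵ + 2.01×10⁻⁶ = 1.40×10⁻⁵ T.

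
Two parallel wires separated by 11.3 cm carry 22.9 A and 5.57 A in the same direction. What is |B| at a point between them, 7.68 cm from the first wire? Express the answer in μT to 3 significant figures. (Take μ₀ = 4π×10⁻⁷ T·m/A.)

Each long wire gives B = μ₀I/(2πd). Distances are d₁ = 0.0768 m and d₂ = 0.0362 m.
B₁ = 5.96×10⁻⁵ T, B₂ = 3.08×10⁻⁵ T.
Between parallel currents the two contributions point in opposite directions, so they subtract. B = |B₁ − B₂| = |5.96×10⁻⁵ − 3.08×10⁻⁵| = 2.89×10⁻⁵ T.

B ≈ 28.9 μT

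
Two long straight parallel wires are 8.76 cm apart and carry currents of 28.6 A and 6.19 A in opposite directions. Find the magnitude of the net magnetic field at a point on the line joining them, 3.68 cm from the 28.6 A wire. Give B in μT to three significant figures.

B ≈ 180 μT

Each long wire gives B = μ₀I/(2πd). Distances are d₁ = 0.0368 m and d₂ = 0.0508 m.
B₁ = 1.55×10⁻⁴ T, B₂ = 2.44×10⁻⁵ T.
Between antiparallel currents both contributions point the same way, so they add. B = B₁ + B₂ = 1.55×10⁻⁴ + 2.44×10⁻⁵ = 1.80×10⁻⁴ T.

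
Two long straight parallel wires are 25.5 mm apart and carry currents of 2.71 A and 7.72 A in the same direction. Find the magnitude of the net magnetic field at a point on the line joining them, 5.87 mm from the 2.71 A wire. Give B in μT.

Each long wire gives B = μ₀I/(2πd). Distances are d₁ = 0.00587 m and d₂ = 0.01963 m.
B₁ = 9.23×10⁻⁵ T, B₂ = 7.87×10⁻⁵ T.
Between parallel currents the two contributions point in opposite directions, so they subtract. B = |B₁ − B₂| = |9.23×10⁻⁵ − 7.87×10⁻⁵| = 1.37×10⁻⁵ T.

B ≈ 13.7 μT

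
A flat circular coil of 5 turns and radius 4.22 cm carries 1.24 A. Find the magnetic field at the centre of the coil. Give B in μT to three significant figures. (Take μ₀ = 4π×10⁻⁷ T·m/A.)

For an N-turn flat coil, B = Nμ₀I/(2R) with R = 0.0422 m.
B = 5 × 1.85×10⁻⁵ T = 9.23×10⁻⁵ T.

B ≈ 92.3 μT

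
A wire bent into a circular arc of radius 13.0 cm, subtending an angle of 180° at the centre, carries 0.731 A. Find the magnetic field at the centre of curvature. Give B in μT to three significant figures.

B ≈ 1.77 μT

The Biot–Savart field of a circular arc at its centre is B = μ₀Iφ/(4πR), with φ = 3.142 rad.
B = (4π×10⁻⁷ × 0.731 × 3.142) / (4π × 0.13) = 1.77×10⁻⁶ T.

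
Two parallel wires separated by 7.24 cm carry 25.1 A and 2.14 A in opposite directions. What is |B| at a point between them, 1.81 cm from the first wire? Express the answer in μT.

B ≈ 285 μT

Each long wire gives B = μ₀I/(2πd). Distances are d₁ = 0.0181 m and d₂ = 0.0543 m.
B₁ = 2.77×10⁻⁴ T, B₂ = 7.88×10⁻⁶ T.
Between antiparallel currents both contributions point the same way, so they add. B = B₁ + B₂ = 2.77×10⁻⁴ + 7.88×10⁻⁶ = 2.85×10⁻⁴ T.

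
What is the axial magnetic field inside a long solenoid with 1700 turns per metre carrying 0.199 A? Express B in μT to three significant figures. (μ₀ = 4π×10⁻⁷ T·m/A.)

Inside a long solenoid, B = μ₀nI with n = 1700 turns/m.
B = 4π×10⁻⁷ × 1700 × 0.199 = 4.25×10⁻⁴ T.

B ≈ 425 μT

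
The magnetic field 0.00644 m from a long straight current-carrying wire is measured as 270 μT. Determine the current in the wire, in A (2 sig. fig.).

I ≈ 8.7 A

For a long straight wire B = μ₀I/(2πd), so I = 2πdB/μ₀.
I = 2π × 0.00644 × 2.70×10⁻⁴ / (4π×10⁻⁷) = 8.69 A.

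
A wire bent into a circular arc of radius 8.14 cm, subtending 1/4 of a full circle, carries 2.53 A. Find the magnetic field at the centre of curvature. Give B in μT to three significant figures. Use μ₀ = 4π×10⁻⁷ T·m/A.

B ≈ 4.88 μT

The Biot–Savart field of a circular arc at its centre is B = μ₀Iφ/(4πR), with φ = 1.571 rad.
B = (4π×10⁻⁷ × 2.53 × 1.571) / (4π × 0.0814) = 4.88×10⁻⁶ T.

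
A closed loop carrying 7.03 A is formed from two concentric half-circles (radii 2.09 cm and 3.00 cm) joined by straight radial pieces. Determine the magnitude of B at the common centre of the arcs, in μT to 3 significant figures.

The radial connectors point toward the centre, so dl × r̂ = 0 and they contribute nothing.
Each semicircle gives μ₀I/(4R): inner arc 1.06×10⁻⁴ T, outer arc 7.36×10⁻⁵ T.
The two arcs carry current in opposite angular senses, so their fields oppose: B = |1.06×10⁻⁴ − 7.36×10⁻⁵| = 3.21×10⁻⁵ T.

B ≈ 32.1 μT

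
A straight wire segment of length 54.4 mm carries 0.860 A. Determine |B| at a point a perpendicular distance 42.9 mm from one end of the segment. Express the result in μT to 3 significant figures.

B ≈ 1.57 μT

For a finite straight segment, B = (μ₀I/4πd)(sinθ₁ + sinθ₂), where θ₁, θ₂ are the angles from the perpendicular to each end.
The perpendicular foot is at one end, so the two end-offsets along the wire are 0 and L = 0.0544 m.
sinθ₁ = 0/√(0²+0.0429²) = 0.0000; sinθ₂ = 0.0544/√(0.0544²+0.0429²) = 0.7852.
B = (4π×10⁻⁷ × 0.860) / (4π × 0.0429) × (0.0000 + 0.7852) = 1.57×10⁻⁶ T.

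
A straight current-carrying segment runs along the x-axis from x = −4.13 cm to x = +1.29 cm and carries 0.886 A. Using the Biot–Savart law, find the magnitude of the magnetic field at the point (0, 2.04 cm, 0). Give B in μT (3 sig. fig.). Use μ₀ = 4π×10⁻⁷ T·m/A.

B ≈ 6.22 μT

For a finite straight segment, B = (μ₀I/4πd)(sinθ₁ + sinθ₂), where θ₁, θ₂ are the angles from the perpendicular to each end.
The perpendicular distance is d = 0.0204 m; the end-offsets along the wire are a = 0.0413 m and b = 0.0129 m.
sinθ₁ = 0.0413/√(0.0413²+0.0204²) = 0.8966; sinθ₂ = 0.0129/√(0.0129²+0.0204²) = 0.5345.
B = (4π×10⁻⁷ × 0.886) / (4π × 0.0204) × (0.8966 + 0.5345) = 6.22×10⁻⁶ T.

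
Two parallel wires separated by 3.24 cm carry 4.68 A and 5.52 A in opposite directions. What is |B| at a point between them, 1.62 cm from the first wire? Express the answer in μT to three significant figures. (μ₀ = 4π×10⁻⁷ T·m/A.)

B ≈ 126 μT

Each long wire gives B = μ₀I/(2πd). Distances are d₁ = 0.0162 m and d₂ = 0.0162 m.
B₁ = 5.78×10⁻⁵ T, B₂ = 6.81×10⁻⁵ T.
Between antiparallel currents both contributions point the same way, so they add. B = B₁ + B₂ = 5.78×10⁻⁵ + 6.81×10⁻⁵ = 1.26×10⁻⁴ T.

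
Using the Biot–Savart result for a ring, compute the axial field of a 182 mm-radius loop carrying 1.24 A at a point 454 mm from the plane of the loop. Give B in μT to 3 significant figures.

On the axis of a circular loop, B = μ₀IR² / [2(R²+z²)^(3/2)].
R² + z² = (0.182)² + (0.454)² = 0.2392 m², and (R²+z²)^(3/2) = 0.117 m³.
B = (4π×10⁻⁷ × 1.24 × 0.03312) / (2 × 0.117) = 2.21×10⁻⁷ T.

B ≈ 0.221 μT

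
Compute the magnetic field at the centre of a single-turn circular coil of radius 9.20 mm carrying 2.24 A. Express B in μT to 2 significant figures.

B ≈ 150 μT

At the centre of a circular loop the Biot–Savart law gives B = μ₀I/(2R).
B = (4π×10⁻⁷ × 2.24) / (2 × 0.0092) = 1.53×10⁻⁴ T.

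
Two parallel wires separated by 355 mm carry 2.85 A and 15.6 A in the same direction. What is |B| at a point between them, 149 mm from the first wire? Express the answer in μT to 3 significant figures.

Each long wire gives B = μ₀I/(2πd). Distances are d₁ = 0.149 m and d₂ = 0.206 m.
B₁ = 3.83×10⁻⁶ T, B₂ = 1.51×10⁻⁵ T.
Between parallel currents the two contributions point in opposite directions, so they subtract. B = |B₁ − B₂| = |3.83×10⁻⁶ − 1.51×10⁻⁵| = 1.13×10⁻⁵ T.

B ≈ 11.3 μT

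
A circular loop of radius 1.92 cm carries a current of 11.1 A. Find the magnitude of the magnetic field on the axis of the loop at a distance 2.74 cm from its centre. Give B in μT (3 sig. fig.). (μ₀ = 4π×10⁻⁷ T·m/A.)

On the axis of a circular loop, B = μ₀IR² / [2(R²+z²)^(3/2)].
R² + z² = (0.0192)² + (0.0274)² = 0.001119 m², and (R²+z²)^(3/2) = 3.75×10⁻⁵ m³.
B = (4π×10⁻⁷ × 11.1 × 0.0003686) / (2 × 3.75×10⁻⁵) = 6.86×10⁻⁵ T.

B ≈ 68.6 μT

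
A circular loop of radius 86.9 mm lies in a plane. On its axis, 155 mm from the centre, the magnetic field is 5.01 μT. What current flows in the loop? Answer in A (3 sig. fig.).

I ≈ 5.92 A

On the axis of a loop, B = μ₀IR²/[2(R²+z²)^(3/2)], so I = 2B(R²+z²)^(3/2)/(μ₀R²).
R² + z² = 0.007552 + 0.02403 = 0.03158 m²; raised to 3/2 gives 5.61×10⁻³ m³.
I = 2 × 5.01×10⁻⁶ × 5.61×10⁻³ / (1.26×10⁻⁶ × 0.007552) = 5.92 A.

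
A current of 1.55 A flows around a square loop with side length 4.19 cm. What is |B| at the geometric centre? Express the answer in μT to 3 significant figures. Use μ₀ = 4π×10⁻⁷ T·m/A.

Each side is a finite straight segment at perpendicular distance d = a/(2 tan(π/4)) = 0.02095 m from the centre, with end-angles ±π/4.
One side contributes B₁ = (μ₀I/4πd)·2 sin(π/4) = 1.05×10⁻⁵ T.
All 4 sides add in the same direction: B = 4 × 1.05×10⁻⁵ = 4.19×10⁻⁵ T.

B ≈ 41.9 μT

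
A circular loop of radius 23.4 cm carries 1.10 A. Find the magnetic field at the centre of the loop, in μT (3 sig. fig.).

B ≈ 2.95 μT

At the centre of a circular loop the Biot–Savart law gives B = μ₀I/(2R).
B = (4π×10⁻⁷ × 1.10) / (2 × 0.234) = 2.95×10⁻⁶ T.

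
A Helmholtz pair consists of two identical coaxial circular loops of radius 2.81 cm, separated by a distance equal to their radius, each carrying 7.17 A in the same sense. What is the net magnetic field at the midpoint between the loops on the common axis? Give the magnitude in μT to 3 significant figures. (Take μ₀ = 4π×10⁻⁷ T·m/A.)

Each loop contributes B = μ₀IR²/[2(R²+z²)^(3/2)] on the axis, with z measured from that loop.
Loop 1 (z = 0.01405 m): B₁ = 1.15×10⁻⁴ T. Loop 2 (z = 0.01405 m): B₂ = 1.15×10⁻⁴ T.
The fields add: B = B₁ + B₂ = 2.29×10⁻⁴ T.

B ≈ 229 μT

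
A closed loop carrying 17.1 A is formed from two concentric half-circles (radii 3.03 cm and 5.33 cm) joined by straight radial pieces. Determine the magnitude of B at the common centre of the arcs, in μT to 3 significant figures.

B ≈ 76.5 μT

The radial connectors point toward the centre, so dl × r̂ = 0 and they contribute nothing.
Each semicircle gives μ₀I/(4R): inner arc 1.77×10⁻⁴ T, outer arc 1.01×10⁻⁴ T.
The two arcs carry current in opposite angular senses, so their fields oppose: B = |1.77×10⁻⁴ − 1.01×10⁻⁴| = 7.65×10⁻⁵ T.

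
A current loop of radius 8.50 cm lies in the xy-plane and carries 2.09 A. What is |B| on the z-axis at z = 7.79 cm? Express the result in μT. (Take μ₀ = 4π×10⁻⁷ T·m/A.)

On the axis of a circular loop, B = μ₀IR² / [2(R²+z²)^(3/2)].
R² + z² = (0.085)² + (0.0779)² = 0.01329 m², and (R²+z²)^(3/2) = 1.53×10⁻³ m³.
B = (4π×10⁻⁷ × 2.09 × 0.007225) / (2 × 1.53×10⁻³) = 6.19×10⁻⁶ T.

B ≈ 6.19 μT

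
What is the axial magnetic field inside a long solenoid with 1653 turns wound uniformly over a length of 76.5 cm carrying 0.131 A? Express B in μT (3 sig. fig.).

Inside a long solenoid, B = μ₀nI with n = 2161 turns/m.
B = 4π×10⁻⁷ × 2161 × 0.131 = 3.56×10⁻⁴ T.

B ≈ 356 μT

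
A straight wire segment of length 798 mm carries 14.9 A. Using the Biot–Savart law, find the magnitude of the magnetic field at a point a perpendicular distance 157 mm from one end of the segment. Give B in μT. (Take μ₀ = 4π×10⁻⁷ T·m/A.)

For a finite straight segment, B = (μ₀I/4πd)(sinθ₁ + sinθ₂), where θ₁, θ₂ are the angles from the perpendicular to each end.
The perpendicular foot is at one end, so the two end-offsets along the wire are 0 and L = 0.798 m.
sinθ₁ = 0/√(0²+0.157²) = 0.0000; sinθ₂ = 0.798/√(0.798²+0.157²) = 0.9812.
B = (4π×10⁻⁷ × 14.9) / (4π × 0.157) × (0.0000 + 0.9812) = 9.31×10⁻⁶ T.

B ≈ 9.31 μT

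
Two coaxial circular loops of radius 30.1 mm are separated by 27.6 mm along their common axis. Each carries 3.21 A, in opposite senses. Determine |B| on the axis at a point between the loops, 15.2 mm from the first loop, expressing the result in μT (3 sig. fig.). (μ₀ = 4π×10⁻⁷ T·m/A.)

Each loop contributes B = μ₀IR²/[2(R²+z²)^(3/2)] on the axis, with z measured from that loop.
Loop 1 (z = 0.0152 m): B₁ = 4.77×10⁻⁵ T. Loop 2 (z = 0.0124 m): B₂ = 5.30×10⁻⁵ T.
The fields oppose: B = |B₁ − B₂| = 5.31×10⁻⁶ T.

B ≈ 5.31 μT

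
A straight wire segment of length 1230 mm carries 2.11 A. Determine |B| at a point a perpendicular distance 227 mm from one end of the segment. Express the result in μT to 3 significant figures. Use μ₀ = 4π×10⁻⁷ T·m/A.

For a finite straight segment, B = (μ₀I/4πd)(sinθ₁ + sinθ₂), where θ₁, θ₂ are the angles from the perpendicular to each end.
The perpendicular foot is at one end, so the two end-offsets along the wire are 0 and L = 1.23 m.
sinθ₁ = 0/√(0²+0.227²) = 0.0000; sinθ₂ = 1.23/√(1.23²+0.227²) = 0.9834.
B = (4π×10⁻⁷ × 2.11) / (4π × 0.227) × (0.0000 + 0.9834) = 9.14×10⁻⁷ T.

B ≈ 0.914 μT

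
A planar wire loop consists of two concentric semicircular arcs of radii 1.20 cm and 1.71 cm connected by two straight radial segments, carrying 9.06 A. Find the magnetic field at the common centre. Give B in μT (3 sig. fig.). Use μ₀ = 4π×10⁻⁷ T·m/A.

B ≈ 70.7 μT

The radial connectors point toward the centre, so dl × r̂ = 0 and they contribute nothing.
Each semicircle gives μ₀I/(4R): inner arc 2.37×10⁻⁴ T, outer arc 1.66×10⁻⁴ T.
The two arcs carry current in opposite angular senses, so their fields oppose: B = |2.37×10⁻⁴ − 1.66×10⁻⁴| = 7.07×10⁻⁵ T.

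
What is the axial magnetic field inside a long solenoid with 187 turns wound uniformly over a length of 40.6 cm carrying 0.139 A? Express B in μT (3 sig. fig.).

Inside a long solenoid, B = μ₀nI with n = 460.6 turns/m.
B = 4π×10⁻⁷ × 460.6 × 0.139 = 8.05×10⁻⁵ T.

B ≈ 80.5 μT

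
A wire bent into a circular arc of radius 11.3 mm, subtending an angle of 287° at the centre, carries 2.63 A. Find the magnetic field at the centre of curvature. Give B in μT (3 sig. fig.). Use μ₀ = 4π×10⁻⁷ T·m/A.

B ≈ 117 μT

The Biot–Savart field of a circular arc at its centre is B = μ₀Iφ/(4πR), with φ = 5.009 rad.
B = (4π×10⁻⁷ × 2.63 × 5.009) / (4π × 0.0113) = 1.17×10⁻⁴ T.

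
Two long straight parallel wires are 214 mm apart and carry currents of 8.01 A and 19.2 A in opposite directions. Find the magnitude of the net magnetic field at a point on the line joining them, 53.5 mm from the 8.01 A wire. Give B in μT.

B ≈ 53.9 μT

Each long wire gives B = μ₀I/(2πd). Distances are d₁ = 0.0535 m and d₂ = 0.1605 m.
B₁ = 2.99×10⁻⁵ T, B₂ = 2.39×10⁻⁵ T.
Between antiparallel currents both contributions point the same way, so they add. B = B₁ + B₂ = 2.99×10⁻⁵ + 2.39×10⁻⁵ = 5.39×10⁻⁵ T.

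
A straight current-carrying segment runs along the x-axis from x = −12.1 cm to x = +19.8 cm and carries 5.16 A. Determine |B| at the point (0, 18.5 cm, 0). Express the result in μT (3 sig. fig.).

For a finite straight segment, B = (μ₀I/4πd)(sinθ₁ + sinθ₂), where θ₁, θ₂ are the angles from the perpendicular to each end.
The perpendicular distance is d = 0.185 m; the end-offsets along the wire are a = 0.121 m and b = 0.198 m.
sinθ₁ = 0.121/√(0.121²+0.185²) = 0.5474; sinθ₂ = 0.198/√(0.198²+0.185²) = 0.7307.
B = (4π×10⁻⁷ × 5.16) / (4π × 0.185) × (0.5474 + 0.7307) = 3.56×10⁻⁶ T.

B ≈ 3.56 μT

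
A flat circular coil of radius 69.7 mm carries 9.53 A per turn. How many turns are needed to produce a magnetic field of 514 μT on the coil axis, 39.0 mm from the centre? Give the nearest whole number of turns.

For an N-turn coil, B = Nμ₀IR²/[2(R²+z²)^(3/2)]. A single turn gives B₁ = 5.71×10⁻⁵ T with R = 0.0697 m, z = 0.039 m.
N = B/B₁ = 5.14×10⁻⁴ / 5.71×10⁻⁵ = 9.00.

N = 9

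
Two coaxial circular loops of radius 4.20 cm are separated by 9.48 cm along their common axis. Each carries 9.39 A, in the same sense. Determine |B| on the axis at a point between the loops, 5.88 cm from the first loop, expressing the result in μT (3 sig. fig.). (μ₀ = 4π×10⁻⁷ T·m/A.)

B ≈ 89.1 μT

Each loop contributes B = μ₀IR²/[2(R²+z²)^(3/2)] on the axis, with z measured from that loop.
Loop 1 (z = 0.0588 m): B₁ = 2.76×10⁻⁵ T. Loop 2 (z = 0.036 m): B₂ = 6.15×10⁻⁵ T.
The fields add: B = B₁ + B₂ = 8.91×10⁻⁵ T.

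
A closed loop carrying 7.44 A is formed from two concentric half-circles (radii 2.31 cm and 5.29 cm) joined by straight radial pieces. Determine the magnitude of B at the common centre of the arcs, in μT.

B ≈ 57.0 μT

The radial connectors point toward the centre, so dl × r̂ = 0 and they contribute nothing.
Each semicircle gives μ₀I/(4R): inner arc 1.01×10⁻⁴ T, outer arc 4.42×10⁻⁵ T.
The two arcs carry current in opposite angular senses, so their fields oppose: B = |1.01×10⁻⁴ − 4.42×10⁻⁵| = 5.70×10⁻⁵ T.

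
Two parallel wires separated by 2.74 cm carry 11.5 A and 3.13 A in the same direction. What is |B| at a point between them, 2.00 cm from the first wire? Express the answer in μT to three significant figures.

B ≈ 30.4 μT

Each long wire gives B = μ₀I/(2πd). Distances are d₁ = 0.02 m and d₂ = 0.0074 m.
B₁ = 1.15×10⁻⁴ T, B₂ = 8.46×10⁻⁵ T.
Between parallel currents the two contributions point in opposite directions, so they subtract. B = |B₁ − B₂| = |1.15×10⁻⁴ − 8.46×10⁻⁵| = 3.04×10⁻⁵ T.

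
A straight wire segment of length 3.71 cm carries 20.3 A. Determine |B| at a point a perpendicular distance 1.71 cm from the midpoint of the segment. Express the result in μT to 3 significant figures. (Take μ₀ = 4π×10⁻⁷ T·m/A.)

B ≈ 175 μT

For a finite straight segment, B = (μ₀I/4πd)(sinθ₁ + sinθ₂), where θ₁, θ₂ are the angles from the perpendicular to each end.
The perpendicular from the point meets the wire at its midpoint, so each end is L/2 = 0.01855 m away along the wire.
sinθ₁ = 0.01855/√(0.01855²+0.0171²) = 0.7353; sinθ₂ = 0.01855/√(0.01855²+0.0171²) = 0.7353.
B = (4π×10⁻⁷ × 20.3) / (4π × 0.0171) × (0.7353 + 0.7353) = 1.75×10⁻⁴ T.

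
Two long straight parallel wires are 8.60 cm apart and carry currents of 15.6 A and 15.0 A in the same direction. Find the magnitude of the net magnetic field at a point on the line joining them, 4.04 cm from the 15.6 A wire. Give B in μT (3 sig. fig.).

B ≈ 11.4 μT

Each long wire gives B = μ₀I/(2πd). Distances are d₁ = 0.0404 m and d₂ = 0.0456 m.
B₁ = 7.72×10⁻⁵ T, B₂ = 6.58×10⁻⁵ T.
Between parallel currents the two contributions point in opposite directions, so they subtract. B = |B₁ − B₂| = |7.72×10⁻⁵ − 6.58×10⁻⁵| = 1.14×10⁻⁵ T.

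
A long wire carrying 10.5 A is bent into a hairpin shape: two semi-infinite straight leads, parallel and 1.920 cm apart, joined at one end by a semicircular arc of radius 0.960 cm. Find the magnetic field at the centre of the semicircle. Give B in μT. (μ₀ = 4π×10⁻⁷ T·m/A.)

B ≈ 562 μT

The semicircular arc contributes B_arc = μ₀I·π/(4πR) = μ₀I/(4R) = 3.44×10⁻⁴ T.
Each semi-infinite lead is at perpendicular distance R = 0.0096 m from the centre, with the perpendicular foot at its near end, so it contributes μ₀I/(4πR); both point the same way, together 2.19×10⁻⁴ T.
Arc and leads all point the same direction: B = 3.44×10⁻⁴ + 2.19×10⁻⁴ = 5.62×10⁻⁴ T.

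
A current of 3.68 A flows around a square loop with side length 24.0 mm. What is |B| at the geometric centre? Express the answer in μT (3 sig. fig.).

Each side is a finite straight segment at perpendicular distance d = a/(2 tan(π/4)) = 0.012 m from the centre, with end-angles ±π/4.
One side contributes B₁ = (μ₀I/4πd)·2 sin(π/4) = 4.34×10⁻⁵ T.
All 4 sides add in the same direction: B = 4 × 4.34×10⁻⁵ = 1.73×10⁻⁴ T.

B ≈ 173 μT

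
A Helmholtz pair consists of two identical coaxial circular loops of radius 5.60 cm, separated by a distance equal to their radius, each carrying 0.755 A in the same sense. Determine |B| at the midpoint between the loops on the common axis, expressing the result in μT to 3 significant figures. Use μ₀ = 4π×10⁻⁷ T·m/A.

B ≈ 12.1 μT

Each loop contributes B = μ₀IR²/[2(R²+z²)^(3/2)] on the axis, with z measured from that loop.
Loop 1 (z = 0.028 m): B₁ = 6.06×10⁻⁶ T. Loop 2 (z = 0.028 m): B₂ = 6.06×10⁻⁶ T.
The fields add: B = B₁ + B₂ = 1.21×10⁻⁵ T.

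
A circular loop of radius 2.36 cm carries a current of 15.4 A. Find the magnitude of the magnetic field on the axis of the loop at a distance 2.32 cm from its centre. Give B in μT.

B ≈ 149 μT

On the axis of a circular loop, B = μ₀IR² / [2(R²+z²)^(3/2)].
R² + z² = (0.0236)² + (0.0232)² = 0.001095 m², and (R²+z²)^(3/2) = 3.62×10⁻⁵ m³.
B = (4π×10⁻⁷ × 15.4 × 0.000557) / (2 × 3.62×10⁻⁵) = 1.49×10⁻⁴ T.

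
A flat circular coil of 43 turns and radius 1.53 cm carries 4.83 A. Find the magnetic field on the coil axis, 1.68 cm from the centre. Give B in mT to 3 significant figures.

For an N-turn flat coil, B = Nμ₀IR²/[2(R²+z²)^(3/2)] with R = 0.0153 m, z = 0.0168 m.
B = 43 × 6.06×10⁻⁵ T = 2.60×10⁻³ T.

B ≈ 2.60 mT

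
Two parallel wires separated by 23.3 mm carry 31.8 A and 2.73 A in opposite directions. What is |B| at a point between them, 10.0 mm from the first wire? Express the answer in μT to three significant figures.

B ≈ 677 μT

Each long wire gives B = μ₀I/(2πd). Distances are d₁ = 0.01 m and d₂ = 0.0133 m.
B₁ = 6.36×10⁻⁴ T, B₂ = 4.11×10⁻⁵ T.
Between antiparallel currents both contributions point the same way, so they add. B = B₁ + B₂ = 6.36×10⁻⁴ + 4.11×10⁻⁵ = 6.77×10⁻⁴ T.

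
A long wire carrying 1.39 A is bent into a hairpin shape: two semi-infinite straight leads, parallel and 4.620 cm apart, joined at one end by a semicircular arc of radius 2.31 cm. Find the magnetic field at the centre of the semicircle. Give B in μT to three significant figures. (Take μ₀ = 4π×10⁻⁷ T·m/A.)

B ≈ 30.9 μT

The semicircular arc contributes B_arc = μ₀I·π/(4πR) = μ₀I/(4R) = 1.89×10⁻⁵ T.
Each semi-infinite lead is at perpendicular distance R = 0.0231 m from the centre, with the perpendicular foot at its near end, so it contributes μ₀I/(4πR); both point the same way, together 1.20×10⁻⁵ T.
Arc and leads all point the same direction: B = 1.89×10⁻⁵ + 1.20×10⁻⁵ = 3.09×10⁻⁵ T.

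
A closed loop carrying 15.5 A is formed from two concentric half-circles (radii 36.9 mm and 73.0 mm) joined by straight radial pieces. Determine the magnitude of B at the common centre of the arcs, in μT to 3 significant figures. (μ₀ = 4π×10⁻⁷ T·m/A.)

The radial connectors point toward the centre, so dl × r̂ = 0 and they contribute nothing.
Each semicircle gives μ₀I/(4R): inner arc 1.32×10⁻⁴ T, outer arc 6.67×10⁻⁵ T.
The two arcs carry current in opposite angular senses, so their fields oppose: B = |1.32×10⁻⁴ − 6.67×10⁻⁵| = 6.53×10⁻⁵ T.

B ≈ 65.3 μT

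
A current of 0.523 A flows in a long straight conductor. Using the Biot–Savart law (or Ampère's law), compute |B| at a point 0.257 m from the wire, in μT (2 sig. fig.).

For an infinitely long straight wire, B = μ₀I/(2πd).
B = (4π×10⁻⁷ × 0.523) / (2π × 0.257) = 4.07×10⁻⁷ T.

B ≈ 0.41 μT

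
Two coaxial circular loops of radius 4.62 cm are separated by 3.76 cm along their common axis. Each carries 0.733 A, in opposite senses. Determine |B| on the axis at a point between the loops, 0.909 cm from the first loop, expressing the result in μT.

Each loop contributes B = μ₀IR²/[2(R²+z²)^(3/2)] on the axis, with z measured from that loop.
Loop 1 (z = 0.00909 m): B₁ = 9.42×10⁻⁶ T. Loop 2 (z = 0.02851 m): B₂ = 6.14×10⁻⁶ T.
The fields oppose: B = |B₁ − B₂| = 3.27×10⁻⁶ T.

B ≈ 3.27 μT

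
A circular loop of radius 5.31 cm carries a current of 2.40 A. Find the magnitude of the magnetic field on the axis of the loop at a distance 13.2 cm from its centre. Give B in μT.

On the axis of a circular loop, B = μ₀IR² / [2(R²+z²)^(3/2)].
R² + z² = (0.0531)² + (0.132)² = 0.02024 m², and (R²+z²)^(3/2) = 2.88×10⁻³ m³.
B = (4π×10⁻⁷ × 2.40 × 0.00282) / (2 × 2.88×10⁻³) = 1.48×10⁻⁶ T.

B ≈ 1.48 μT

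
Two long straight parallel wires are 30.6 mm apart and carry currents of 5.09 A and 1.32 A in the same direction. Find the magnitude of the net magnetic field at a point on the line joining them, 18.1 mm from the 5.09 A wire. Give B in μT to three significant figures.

Each long wire gives B = μ₀I/(2πd). Distances are d₁ = 0.0181 m and d₂ = 0.0125 m.
B₁ = 5.62×10⁻⁵ T, B₂ = 2.11×10⁻⁵ T.
Between parallel currents the two contributions point in opposite directions, so they subtract. B = |B₁ − B₂| = |5.62×10⁻⁵ − 2.11×10⁻⁵| = 3.51×10⁻⁵ T.

B ≈ 35.1 μT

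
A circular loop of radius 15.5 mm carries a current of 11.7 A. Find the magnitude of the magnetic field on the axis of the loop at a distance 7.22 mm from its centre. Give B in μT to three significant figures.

B ≈ 353 μT

On the axis of a circular loop, B = μ₀IR² / [2(R²+z²)^(3/2)].
R² + z² = (0.0155)² + (0.00722)² = 0.0002924 m², and (R²+z²)^(3/2) = 5.00×10⁻⁶ m³.
B = (4π×10⁻⁷ × 11.7 × 0.0002402) / (2 × 5.00×10⁻⁶) = 3.53×10⁻⁴ T.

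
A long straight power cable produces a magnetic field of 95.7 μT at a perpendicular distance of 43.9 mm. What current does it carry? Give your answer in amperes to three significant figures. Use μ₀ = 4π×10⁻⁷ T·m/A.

I ≈ 21.0 A

For a long straight wire B = μ₀I/(2πd), so I = 2πdB/μ₀.
I = 2π × 0.0439 × 9.57×10⁻⁵ / (4π×10⁻⁷) = 21.0 A.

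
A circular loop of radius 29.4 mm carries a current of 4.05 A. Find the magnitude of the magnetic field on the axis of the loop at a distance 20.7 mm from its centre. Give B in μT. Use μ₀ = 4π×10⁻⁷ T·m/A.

On the axis of a circular loop, B = μ₀IR² / [2(R²+z²)^(3/2)].
R² + z² = (0.0294)² + (0.0207)² = 0.001293 m², and (R²+z²)^(3/2) = 4.65×10⁻⁵ m³.
B = (4π×10⁻⁷ × 4.05 × 0.0008644) / (2 × 4.65×10⁻⁵) = 4.73×10⁻⁵ T.

B ≈ 47.3 μT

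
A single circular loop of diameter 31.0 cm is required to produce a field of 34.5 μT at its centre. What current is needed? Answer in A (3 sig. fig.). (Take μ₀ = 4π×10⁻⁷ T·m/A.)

At the centre of a circular loop B = μ₀I/(2R), so I = 2RB/μ₀.
With R = 0.155 m, I = 2 × 0.155 × 3.45×10⁻⁵ / (4π×10⁻⁷) = 8.51 A.

I ≈ 8.51 A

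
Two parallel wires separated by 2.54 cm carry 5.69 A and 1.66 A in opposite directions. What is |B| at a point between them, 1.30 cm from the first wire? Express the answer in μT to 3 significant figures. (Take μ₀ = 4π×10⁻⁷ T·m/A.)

Each long wire gives B = μ₀I/(2πd). Distances are d₁ = 0.013 m and d₂ = 0.0124 m.
B₁ = 8.75×10⁻⁵ T, B₂ = 2.68×10⁻⁵ T.
Between antiparallel currents both contributions point the same way, so they add. B = B₁ + B₂ = 8.75×10⁻⁵ + 2.68×10⁻⁵ = 1.14×10⁻⁴ T.

B ≈ 114 μT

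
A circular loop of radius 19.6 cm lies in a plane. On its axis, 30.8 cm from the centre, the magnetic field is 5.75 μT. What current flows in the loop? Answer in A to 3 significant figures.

On the axis of a loop, B = μ₀IR²/[2(R²+z²)^(3/2)], so I = 2B(R²+z²)^(3/2)/(μ₀R²).
R² + z² = 0.03842 + 0.09486 = 0.1333 m²; raised to 3/2 gives 4.87×10⁻² m³.
I = 2 × 5.75×10⁻⁶ × 4.87×10⁻² / (1.26×10⁻⁶ × 0.03842) = 11.6 A.

I ≈ 11.6 A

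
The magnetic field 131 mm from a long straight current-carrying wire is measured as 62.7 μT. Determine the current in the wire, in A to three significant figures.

I ≈ 41.1 A

For a long straight wire B = μ₀I/(2πd), so I = 2πdB/μ₀.
I = 2π × 0.131 × 6.27×10⁻⁵ / (4π×10⁻⁷) = 41.1 A.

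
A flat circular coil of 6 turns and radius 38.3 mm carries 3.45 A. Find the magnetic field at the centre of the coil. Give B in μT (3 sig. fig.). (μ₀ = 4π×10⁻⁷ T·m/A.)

For an N-turn flat coil, B = Nμ₀I/(2R) with R = 0.0383 m.
B = 6 × 5.66×10⁻⁵ T = 3.40×10⁻⁴ T.

B ≈ 340 μT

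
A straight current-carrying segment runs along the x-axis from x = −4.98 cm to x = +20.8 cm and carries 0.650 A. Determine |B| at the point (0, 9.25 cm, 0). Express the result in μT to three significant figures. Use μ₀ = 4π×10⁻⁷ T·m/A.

B ≈ 0.975 μT

For a finite straight segment, B = (μ₀I/4πd)(sinθ₁ + sinθ₂), where θ₁, θ₂ are the angles from the perpendicular to each end.
The perpendicular distance is d = 0.0925 m; the end-offsets along the wire are a = 0.0498 m and b = 0.208 m.
sinθ₁ = 0.0498/√(0.0498²+0.0925²) = 0.4740; sinθ₂ = 0.208/√(0.208²+0.0925²) = 0.9137.
B = (4π×10⁻⁷ × 0.650) / (4π × 0.0925) × (0.4740 + 0.9137) = 9.75×10⁻⁷ T.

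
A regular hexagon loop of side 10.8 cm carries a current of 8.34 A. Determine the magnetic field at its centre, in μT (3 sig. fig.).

Each side is a finite straight segment at perpendicular distance d = a/(2 tan(π/6)) = 0.09353 m from the centre, with end-angles ±π/6.
One side contributes B₁ = (μ₀I/4πd)·2 sin(π/6) = 8.92×10⁻⁶ T.
All 6 sides add in the same direction: B = 6 × 8.92×10⁻⁶ = 5.35×10⁻⁵ T.

B ≈ 53.5 μT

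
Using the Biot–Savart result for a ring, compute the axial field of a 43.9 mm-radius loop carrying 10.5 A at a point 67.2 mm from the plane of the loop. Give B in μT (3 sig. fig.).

On the axis of a circular loop, B = μ₀IR² / [2(R²+z²)^(3/2)].
R² + z² = (0.0439)² + (0.0672)² = 0.006443 m², and (R²+z²)^(3/2) = 5.17×10⁻⁴ m³.
B = (4π×10⁻⁷ × 10.5 × 0.001927) / (2 × 5.17×10⁻⁴) = 2.46×10⁻⁵ T.

B ≈ 24.6 μT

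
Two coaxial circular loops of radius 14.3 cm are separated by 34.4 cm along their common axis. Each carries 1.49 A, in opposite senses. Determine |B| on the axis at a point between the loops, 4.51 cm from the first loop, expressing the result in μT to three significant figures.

Each loop contributes B = μ₀IR²/[2(R²+z²)^(3/2)] on the axis, with z measured from that loop.
Loop 1 (z = 0.0451 m): B₁ = 5.68×10⁻⁶ T. Loop 2 (z = 0.2989 m): B₂ = 5.26×10⁻⁷ T.
The fields oppose: B = |B₁ − B₂| = 5.15×10⁻⁶ T.

B ≈ 5.15 μT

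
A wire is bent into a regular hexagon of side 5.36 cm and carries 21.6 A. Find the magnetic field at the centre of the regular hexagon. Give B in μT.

Each side is a finite straight segment at perpendicular distance d = a/(2 tan(π/6)) = 0.04642 m from the centre, with end-angles ±π/6.
One side contributes B₁ = (μ₀I/4πd)·2 sin(π/6) = 4.65×10⁻⁵ T.
All 6 sides add in the same direction: B = 6 × 4.65×10⁻⁵ = 2.79×10⁻⁴ T.

B ≈ 279 μT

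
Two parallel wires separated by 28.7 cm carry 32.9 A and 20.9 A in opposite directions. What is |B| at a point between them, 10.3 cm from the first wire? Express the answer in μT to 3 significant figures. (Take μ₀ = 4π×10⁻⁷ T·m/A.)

Each long wire gives B = μ₀I/(2πd). Distances are d₁ = 0.103 m and d₂ = 0.184 m.
B₁ = 6.39×10⁻⁵ T, B₂ = 2.27×10⁻⁵ T.
Between antiparallel currents both contributions point the same way, so they add. B = B₁ + B₂ = 6.39×10⁻⁵ + 2.27×10⁻⁵ = 8.66×10⁻⁵ T.

B ≈ 86.6 μT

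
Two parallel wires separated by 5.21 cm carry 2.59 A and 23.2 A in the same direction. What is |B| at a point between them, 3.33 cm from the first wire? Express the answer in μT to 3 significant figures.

Each long wire gives B = μ₀I/(2πd). Distances are d₁ = 0.0333 m and d₂ = 0.0188 m.
B₁ = 1.56×10⁻⁵ T, B₂ = 2.47×10⁻⁴ T.
Between parallel currents the two contributions point in opposite directions, so they subtract. B = |B₁ − B₂| = |1.56×10⁻⁵ − 2.47×10⁻⁴| = 2.31×10⁻⁴ T.

B ≈ 231 μT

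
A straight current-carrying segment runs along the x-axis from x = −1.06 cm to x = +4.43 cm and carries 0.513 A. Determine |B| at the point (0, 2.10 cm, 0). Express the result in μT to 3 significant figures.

B ≈ 3.31 μT

For a finite straight segment, B = (μ₀I/4πd)(sinθ₁ + sinθ₂), where θ₁, θ₂ are the angles from the perpendicular to each end.
The perpendicular distance is d = 0.021 m; the end-offsets along the wire are a = 0.0106 m and b = 0.0443 m.
sinθ₁ = 0.0106/√(0.0106²+0.021²) = 0.4506; sinθ₂ = 0.0443/√(0.0443²+0.021²) = 0.9036.
B = (4π×10⁻⁷ × 0.513) / (4π × 0.021) × (0.4506 + 0.9036) = 3.31×10⁻⁶ T.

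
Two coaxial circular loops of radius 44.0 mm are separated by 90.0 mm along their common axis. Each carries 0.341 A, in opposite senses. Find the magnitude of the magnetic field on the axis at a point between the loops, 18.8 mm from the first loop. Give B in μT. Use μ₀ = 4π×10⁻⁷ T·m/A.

Each loop contributes B = μ₀IR²/[2(R²+z²)^(3/2)] on the axis, with z measured from that loop.
Loop 1 (z = 0.0188 m): B₁ = 3.79×10⁻⁶ T. Loop 2 (z = 0.0712 m): B₂ = 7.07×10⁻⁷ T.
The fields oppose: B = |B₁ − B₂| = 3.08×10⁻⁶ T.

B ≈ 3.08 μT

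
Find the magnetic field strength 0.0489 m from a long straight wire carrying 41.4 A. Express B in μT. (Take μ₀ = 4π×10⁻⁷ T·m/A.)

B ≈ 169 μT

For an infinitely long straight wire, B = μ₀I/(2πd).
B = (4π×10⁻⁷ × 41.4) / (2π × 0.0489) = 1.69×10⁻⁴ T.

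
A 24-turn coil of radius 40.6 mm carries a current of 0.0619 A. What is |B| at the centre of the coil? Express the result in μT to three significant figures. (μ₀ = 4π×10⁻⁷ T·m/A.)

For an N-turn flat coil, B = Nμ₀I/(2R) with R = 0.0406 m.
B = 24 × 9.58×10⁻⁷ T = 2.30×10⁻⁵ T.

B ≈ 23.0 μT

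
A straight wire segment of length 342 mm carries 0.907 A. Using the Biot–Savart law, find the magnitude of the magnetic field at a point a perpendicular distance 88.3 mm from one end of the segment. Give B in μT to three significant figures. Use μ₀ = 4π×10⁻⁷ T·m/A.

B ≈ 0.995 μT

For a finite straight segment, B = (μ₀I/4πd)(sinθ₁ + sinθ₂), where θ₁, θ₂ are the angles from the perpendicular to each end.
The perpendicular foot is at one end, so the two end-offsets along the wire are 0 and L = 0.342 m.
sinθ₁ = 0/√(0²+0.0883²) = 0.0000; sinθ₂ = 0.342/√(0.342²+0.0883²) = 0.9682.
B = (4π×10⁻⁷ × 0.907) / (4π × 0.0883) × (0.0000 + 0.9682) = 9.95×10⁻⁷ T.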